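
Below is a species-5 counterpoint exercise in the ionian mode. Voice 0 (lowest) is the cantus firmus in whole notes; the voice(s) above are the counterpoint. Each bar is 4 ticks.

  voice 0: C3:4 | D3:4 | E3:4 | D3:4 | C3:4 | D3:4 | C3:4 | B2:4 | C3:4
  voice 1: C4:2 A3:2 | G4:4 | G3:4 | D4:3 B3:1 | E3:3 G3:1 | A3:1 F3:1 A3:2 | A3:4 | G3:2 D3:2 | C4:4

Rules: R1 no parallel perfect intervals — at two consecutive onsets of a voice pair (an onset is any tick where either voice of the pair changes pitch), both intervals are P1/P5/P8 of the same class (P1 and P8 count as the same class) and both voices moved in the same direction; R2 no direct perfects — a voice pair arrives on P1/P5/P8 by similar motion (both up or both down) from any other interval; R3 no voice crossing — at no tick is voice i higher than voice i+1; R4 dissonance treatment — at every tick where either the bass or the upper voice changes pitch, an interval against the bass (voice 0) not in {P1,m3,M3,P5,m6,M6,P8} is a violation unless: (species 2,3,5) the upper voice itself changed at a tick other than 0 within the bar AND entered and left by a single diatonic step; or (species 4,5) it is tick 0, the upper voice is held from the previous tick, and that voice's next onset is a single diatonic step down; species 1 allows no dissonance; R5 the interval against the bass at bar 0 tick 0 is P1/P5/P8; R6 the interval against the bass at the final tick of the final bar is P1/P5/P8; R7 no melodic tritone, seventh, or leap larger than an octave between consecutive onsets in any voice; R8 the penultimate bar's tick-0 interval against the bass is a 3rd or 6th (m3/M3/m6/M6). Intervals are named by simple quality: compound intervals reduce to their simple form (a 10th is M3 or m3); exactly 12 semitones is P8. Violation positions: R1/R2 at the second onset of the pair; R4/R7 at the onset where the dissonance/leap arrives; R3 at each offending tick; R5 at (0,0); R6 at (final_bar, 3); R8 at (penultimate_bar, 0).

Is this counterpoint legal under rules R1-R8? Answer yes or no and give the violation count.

bar 0: v0=C3 v1=C4 (P8)
bar 1: v0=D3 v1=G4 (P4)
bar 2: v0=E3 v1=G3 (m3)
bar 3: v0=D3 v1=D4 (P8)
bar 4: v0=C3 v1=E3 (M3)
bar 5: v0=D3 v1=A3 (P5)
bar 6: v0=C3 v1=A3 (M6)
bar 7: v0=B2 v1=G3 (m6)
bar 8: v0=C3 v1=C4 (P8)
  R4 @ bar1.0: D3/G4 P4 untreated
  R7 @ bar1.0: A3->G4 leap 10st
  R1 @ bar5.0: C3/G3 P5 -> D3/A3 P5 similar
  R2 @ bar8.0: B2/D3 m3 -> C3/C4 P8 similar
  R7 @ bar8.0: D3->C4 leap 10st

No (5 violations)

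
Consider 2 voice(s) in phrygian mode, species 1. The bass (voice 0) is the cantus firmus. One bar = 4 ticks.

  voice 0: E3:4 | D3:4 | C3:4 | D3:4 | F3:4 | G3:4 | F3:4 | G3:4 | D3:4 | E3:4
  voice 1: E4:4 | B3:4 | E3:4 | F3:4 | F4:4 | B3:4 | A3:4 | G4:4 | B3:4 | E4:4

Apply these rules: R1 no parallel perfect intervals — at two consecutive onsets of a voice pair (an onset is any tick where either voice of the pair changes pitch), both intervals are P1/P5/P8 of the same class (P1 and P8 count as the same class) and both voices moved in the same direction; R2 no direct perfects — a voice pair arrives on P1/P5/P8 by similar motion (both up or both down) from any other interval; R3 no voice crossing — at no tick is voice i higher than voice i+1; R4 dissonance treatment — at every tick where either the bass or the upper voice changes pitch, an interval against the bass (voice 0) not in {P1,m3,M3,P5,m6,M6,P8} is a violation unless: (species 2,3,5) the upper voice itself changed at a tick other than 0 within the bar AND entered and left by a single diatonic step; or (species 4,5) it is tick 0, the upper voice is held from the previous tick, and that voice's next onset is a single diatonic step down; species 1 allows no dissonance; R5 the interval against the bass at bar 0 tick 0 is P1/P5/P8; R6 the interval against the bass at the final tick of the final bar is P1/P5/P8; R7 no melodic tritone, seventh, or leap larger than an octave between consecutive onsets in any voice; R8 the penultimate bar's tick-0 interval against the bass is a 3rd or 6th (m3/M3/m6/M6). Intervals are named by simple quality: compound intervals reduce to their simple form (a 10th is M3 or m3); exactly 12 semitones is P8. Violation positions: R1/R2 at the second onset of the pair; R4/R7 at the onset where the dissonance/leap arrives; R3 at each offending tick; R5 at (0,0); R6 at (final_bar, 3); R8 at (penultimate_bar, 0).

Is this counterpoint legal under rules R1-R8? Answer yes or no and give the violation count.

No (5 violations)

bar 0: v0=E3 v1=E4 (P8)
bar 1: v0=D3 v1=B3 (M6)
bar 2: v0=C3 v1=E3 (M3)
bar 3: v0=D3 v1=F3 (m3)
bar 4: v0=F3 v1=F4 (P8)
bar 5: v0=G3 v1=B3 (M3)
bar 6: v0=F3 v1=A3 (M3)
bar 7: v0=G3 v1=G4 (P8)
bar 8: v0=D3 v1=B3 (M6)
bar 9: v0=E3 v1=E4 (P8)
  R2 @ bar4.0: D3/F3 m3 -> F3/F4 P8 similar
  R7 @ bar5.0: F4->B3 leap 6st
  R2 @ bar7.0: F3/A3 M3 -> G3/G4 P8 similar
  R7 @ bar7.0: A3->G4 leap 10st
  R2 @ bar9.0: D3/B3 M6 -> E3/E4 P8 similar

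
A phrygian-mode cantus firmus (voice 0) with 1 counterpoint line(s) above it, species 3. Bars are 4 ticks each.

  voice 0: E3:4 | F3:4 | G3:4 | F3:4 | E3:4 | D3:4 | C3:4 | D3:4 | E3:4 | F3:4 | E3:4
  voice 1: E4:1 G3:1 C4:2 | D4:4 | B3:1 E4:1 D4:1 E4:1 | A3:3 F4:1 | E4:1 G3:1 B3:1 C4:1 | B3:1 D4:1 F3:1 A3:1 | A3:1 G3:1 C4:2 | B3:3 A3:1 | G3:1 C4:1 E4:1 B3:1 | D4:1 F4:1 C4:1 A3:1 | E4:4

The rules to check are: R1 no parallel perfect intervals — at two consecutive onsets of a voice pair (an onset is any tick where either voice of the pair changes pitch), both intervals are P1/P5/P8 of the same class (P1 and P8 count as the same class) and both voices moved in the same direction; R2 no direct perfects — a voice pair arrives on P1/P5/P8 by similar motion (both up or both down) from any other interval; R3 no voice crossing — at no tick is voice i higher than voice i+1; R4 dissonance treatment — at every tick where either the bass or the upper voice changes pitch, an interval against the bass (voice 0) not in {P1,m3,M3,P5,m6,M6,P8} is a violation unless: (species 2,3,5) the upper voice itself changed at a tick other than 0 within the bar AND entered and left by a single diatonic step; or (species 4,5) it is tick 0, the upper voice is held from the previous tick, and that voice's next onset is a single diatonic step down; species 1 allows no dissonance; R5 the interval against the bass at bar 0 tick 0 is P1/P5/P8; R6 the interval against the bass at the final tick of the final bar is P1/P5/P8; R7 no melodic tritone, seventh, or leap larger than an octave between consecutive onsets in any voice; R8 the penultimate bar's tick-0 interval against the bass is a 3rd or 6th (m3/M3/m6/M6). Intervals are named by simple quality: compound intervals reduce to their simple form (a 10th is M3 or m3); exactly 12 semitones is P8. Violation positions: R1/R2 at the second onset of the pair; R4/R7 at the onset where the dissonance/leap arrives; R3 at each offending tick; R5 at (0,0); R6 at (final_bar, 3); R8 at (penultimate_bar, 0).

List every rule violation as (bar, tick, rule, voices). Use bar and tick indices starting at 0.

bar 0: v0=E3 v1=E4 downbeat P8
bar 1: v0=F3 v1=D4 downbeat M6
bar 2: v0=G3 v1=B3 downbeat M3
bar 3: v0=F3 v1=A3 downbeat M3
bar 4: v0=E3 v1=E4 downbeat P8
bar 5: v0=D3 v1=B3 downbeat M6
bar 6: v0=C3 v1=A3 downbeat M6
bar 7: v0=D3 v1=B3 downbeat M6
bar 8: v0=E3 v1=G3 downbeat m3
bar 9: v0=F3 v1=D4 downbeat M6
bar 10: v0=E3 v1=E4 downbeat P8
  -> R1 @ bar 4 tick 0 v(0, 1): F3/F4 P8 -> E3/E4 P8 similar

(4, 0, R1, (0, 1))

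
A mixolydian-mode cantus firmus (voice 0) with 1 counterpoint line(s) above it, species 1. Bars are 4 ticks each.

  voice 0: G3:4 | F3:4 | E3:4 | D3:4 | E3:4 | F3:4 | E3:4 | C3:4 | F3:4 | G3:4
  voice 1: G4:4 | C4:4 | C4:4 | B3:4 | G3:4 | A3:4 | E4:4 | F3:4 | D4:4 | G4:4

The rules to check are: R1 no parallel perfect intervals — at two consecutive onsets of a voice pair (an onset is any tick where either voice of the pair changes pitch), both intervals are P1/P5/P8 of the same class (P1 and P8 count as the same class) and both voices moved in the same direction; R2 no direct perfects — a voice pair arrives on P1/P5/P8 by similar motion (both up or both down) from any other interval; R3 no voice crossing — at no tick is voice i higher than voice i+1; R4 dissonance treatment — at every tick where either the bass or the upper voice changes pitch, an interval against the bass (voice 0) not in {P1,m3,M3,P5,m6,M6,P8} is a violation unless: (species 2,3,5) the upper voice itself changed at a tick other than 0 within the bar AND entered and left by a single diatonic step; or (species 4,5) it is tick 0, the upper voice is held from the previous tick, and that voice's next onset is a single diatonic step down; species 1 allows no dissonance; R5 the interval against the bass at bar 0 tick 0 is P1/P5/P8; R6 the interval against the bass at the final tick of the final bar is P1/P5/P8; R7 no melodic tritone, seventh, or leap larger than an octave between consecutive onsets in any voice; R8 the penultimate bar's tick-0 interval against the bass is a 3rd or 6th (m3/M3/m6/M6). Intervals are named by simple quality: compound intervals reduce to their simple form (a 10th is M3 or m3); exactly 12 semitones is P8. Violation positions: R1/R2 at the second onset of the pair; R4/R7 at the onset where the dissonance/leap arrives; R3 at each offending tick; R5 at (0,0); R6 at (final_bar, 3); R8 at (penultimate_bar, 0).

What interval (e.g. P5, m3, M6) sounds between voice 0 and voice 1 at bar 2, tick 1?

m6

voice 0=E3 voice 1=C4 -> m6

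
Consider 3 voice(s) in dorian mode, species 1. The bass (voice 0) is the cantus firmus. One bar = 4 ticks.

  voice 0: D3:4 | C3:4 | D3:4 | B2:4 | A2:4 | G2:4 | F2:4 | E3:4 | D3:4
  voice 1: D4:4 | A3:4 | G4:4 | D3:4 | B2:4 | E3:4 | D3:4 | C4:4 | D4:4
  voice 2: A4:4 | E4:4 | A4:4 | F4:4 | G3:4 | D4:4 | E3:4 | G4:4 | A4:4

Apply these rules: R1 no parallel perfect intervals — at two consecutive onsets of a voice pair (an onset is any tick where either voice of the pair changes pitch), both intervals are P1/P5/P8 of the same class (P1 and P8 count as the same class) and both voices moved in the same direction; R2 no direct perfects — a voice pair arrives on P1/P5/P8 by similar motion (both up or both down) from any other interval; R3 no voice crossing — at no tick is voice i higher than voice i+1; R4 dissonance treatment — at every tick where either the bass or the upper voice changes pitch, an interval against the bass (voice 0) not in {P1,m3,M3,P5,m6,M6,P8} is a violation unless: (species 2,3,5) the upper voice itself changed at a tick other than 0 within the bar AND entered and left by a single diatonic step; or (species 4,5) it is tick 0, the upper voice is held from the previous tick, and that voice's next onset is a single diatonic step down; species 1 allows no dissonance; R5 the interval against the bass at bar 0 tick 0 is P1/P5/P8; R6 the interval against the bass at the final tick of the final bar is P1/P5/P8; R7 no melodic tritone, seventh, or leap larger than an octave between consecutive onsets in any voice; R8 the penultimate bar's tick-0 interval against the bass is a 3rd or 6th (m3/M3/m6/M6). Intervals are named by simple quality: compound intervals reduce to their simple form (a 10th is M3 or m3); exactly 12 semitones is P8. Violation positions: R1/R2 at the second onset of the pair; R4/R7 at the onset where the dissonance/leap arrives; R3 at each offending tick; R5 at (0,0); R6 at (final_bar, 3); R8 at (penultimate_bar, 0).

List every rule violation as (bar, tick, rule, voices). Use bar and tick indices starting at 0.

(1, 0, R1, (1, 2))
(2, 0, R2, (0, 2))
(2, 0, R4, (0, 1))
(2, 0, R7, (1,))
(3, 0, R4, (0, 2))
(3, 0, R7, (1,))
(4, 0, R4, (0, 1))
(4, 0, R4, (0, 2))
(4, 0, R7, (2,))
(6, 0, R4, (0, 2))
(6, 0, R7, (2,))
(7, 0, R2, (1, 2))
(7, 0, R7, (0,))
(7, 0, R7, (1,))
(7, 0, R7, (2,))
(8, 0, R1, (1, 2))

bar 0: v0=D3 v1=D4 v2=A4 downbeat P5
bar 1: v0=C3 v1=A3 v2=E4 downbeat M3
bar 2: v0=D3 v1=G4 v2=A4 downbeat P5
bar 3: v0=B2 v1=D3 v2=F4 downbeat TT
bar 4: v0=A2 v1=B2 v2=G3 downbeat m7
bar 5: v0=G2 v1=E3 v2=D4 downbeat P5
bar 6: v0=F2 v1=D3 v2=E3 downbeat M7
bar 7: v0=E3 v1=C4 v2=G4 downbeat m3
bar 8: v0=D3 v1=D4 v2=A4 downbeat P5
  -> R1 @ bar 1 tick 0 v(1, 2): D4/A4 P5 -> A3/E4 P5 similar
  -> R2 @ bar 2 tick 0 v(0, 2): C3/E4 M3 -> D3/A4 P5 similar
  -> R4 @ bar 2 tick 0 v(0, 1): D3/G4 P4 untreated
  -> R7 @ bar 2 tick 0 v(1,): A3->G4 leap 10st
  -> R4 @ bar 3 tick 0 v(0, 2): B2/F4 TT untreated
  -> R7 @ bar 3 tick 0 v(1,): G4->D3 leap 17st
  -> R4 @ bar 4 tick 0 v(0, 1): A2/B2 M2 untreated
  -> R4 @ bar 4 tick 0 v(0, 2): A2/G3 m7 untreated
  -> R7 @ bar 4 tick 0 v(2,): F4->G3 leap 10st
  -> R4 @ bar 6 tick 0 v(0, 2): F2/E3 M7 untreated
  -> R7 @ bar 6 tick 0 v(2,): D4->E3 leap 10st
  -> R2 @ bar 7 tick 0 v(1, 2): D3/E3 M2 -> C4/G4 P5 similar
  -> R7 @ bar 7 tick 0 v(0,): F2->E3 leap 11st
  -> R7 @ bar 7 tick 0 v(1,): D3->C4 leap 10st
  -> R7 @ bar 7 tick 0 v(2,): E3->G4 leap 15st
  -> R1 @ bar 8 tick 0 v(1, 2): C4/G4 P5 -> D4/A4 P5 similar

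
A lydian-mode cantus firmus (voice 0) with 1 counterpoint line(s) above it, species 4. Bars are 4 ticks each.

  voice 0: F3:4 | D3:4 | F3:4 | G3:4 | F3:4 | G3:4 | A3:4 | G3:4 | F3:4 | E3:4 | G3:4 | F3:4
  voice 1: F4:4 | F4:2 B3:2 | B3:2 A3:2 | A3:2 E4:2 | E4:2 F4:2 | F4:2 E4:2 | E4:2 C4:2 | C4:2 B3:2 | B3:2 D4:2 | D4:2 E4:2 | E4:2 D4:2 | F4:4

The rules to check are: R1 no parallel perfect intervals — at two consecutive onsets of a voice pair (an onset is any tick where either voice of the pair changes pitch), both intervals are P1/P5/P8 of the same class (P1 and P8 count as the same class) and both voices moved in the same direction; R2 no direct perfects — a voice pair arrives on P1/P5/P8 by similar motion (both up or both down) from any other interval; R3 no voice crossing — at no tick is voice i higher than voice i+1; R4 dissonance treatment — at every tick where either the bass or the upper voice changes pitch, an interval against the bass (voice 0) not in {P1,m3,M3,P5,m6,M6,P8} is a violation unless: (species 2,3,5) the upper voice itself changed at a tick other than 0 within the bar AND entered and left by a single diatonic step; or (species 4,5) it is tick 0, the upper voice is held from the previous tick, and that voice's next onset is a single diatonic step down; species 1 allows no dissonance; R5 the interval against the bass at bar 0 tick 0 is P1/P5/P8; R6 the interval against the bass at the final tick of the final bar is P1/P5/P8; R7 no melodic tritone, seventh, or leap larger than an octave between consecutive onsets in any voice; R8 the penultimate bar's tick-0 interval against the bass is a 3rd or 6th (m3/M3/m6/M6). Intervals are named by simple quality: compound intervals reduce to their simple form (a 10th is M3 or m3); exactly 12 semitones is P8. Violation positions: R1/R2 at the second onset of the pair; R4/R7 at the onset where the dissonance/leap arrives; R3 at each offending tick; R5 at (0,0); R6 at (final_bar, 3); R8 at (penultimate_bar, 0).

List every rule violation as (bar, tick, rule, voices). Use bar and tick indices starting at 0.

(1, 2, R7, (1,))
(3, 0, R4, (0, 1))
(4, 0, R4, (0, 1))
(8, 0, R4, (0, 1))
(9, 0, R4, (0, 1))

bar 0: v0=F3 v1=F4 downbeat P8
bar 1: v0=D3 v1=F4 downbeat m3
bar 2: v0=F3 v1=B3 downbeat TT
bar 3: v0=G3 v1=A3 downbeat M2
bar 4: v0=F3 v1=E4 downbeat M7
bar 5: v0=G3 v1=F4 downbeat m7
bar 6: v0=A3 v1=E4 downbeat P5
bar 7: v0=G3 v1=C4 downbeat P4
bar 8: v0=F3 v1=B3 downbeat TT
bar 9: v0=E3 v1=D4 downbeat m7
bar 10: v0=G3 v1=E4 downbeat M6
bar 11: v0=F3 v1=F4 downbeat P8
  -> R7 @ bar 1 tick 2 v(1,): F4->B3 leap 6st
  -> R4 @ bar 3 tick 0 v(0, 1): G3/A3 M2 untreated
  -> R4 @ bar 4 tick 0 v(0, 1): F3/E4 M7 untreated
  -> R4 @ bar 8 tick 0 v(0, 1): F3/B3 TT untreated
  -> R4 @ bar 9 tick 0 v(0, 1): E3/D4 m7 untreated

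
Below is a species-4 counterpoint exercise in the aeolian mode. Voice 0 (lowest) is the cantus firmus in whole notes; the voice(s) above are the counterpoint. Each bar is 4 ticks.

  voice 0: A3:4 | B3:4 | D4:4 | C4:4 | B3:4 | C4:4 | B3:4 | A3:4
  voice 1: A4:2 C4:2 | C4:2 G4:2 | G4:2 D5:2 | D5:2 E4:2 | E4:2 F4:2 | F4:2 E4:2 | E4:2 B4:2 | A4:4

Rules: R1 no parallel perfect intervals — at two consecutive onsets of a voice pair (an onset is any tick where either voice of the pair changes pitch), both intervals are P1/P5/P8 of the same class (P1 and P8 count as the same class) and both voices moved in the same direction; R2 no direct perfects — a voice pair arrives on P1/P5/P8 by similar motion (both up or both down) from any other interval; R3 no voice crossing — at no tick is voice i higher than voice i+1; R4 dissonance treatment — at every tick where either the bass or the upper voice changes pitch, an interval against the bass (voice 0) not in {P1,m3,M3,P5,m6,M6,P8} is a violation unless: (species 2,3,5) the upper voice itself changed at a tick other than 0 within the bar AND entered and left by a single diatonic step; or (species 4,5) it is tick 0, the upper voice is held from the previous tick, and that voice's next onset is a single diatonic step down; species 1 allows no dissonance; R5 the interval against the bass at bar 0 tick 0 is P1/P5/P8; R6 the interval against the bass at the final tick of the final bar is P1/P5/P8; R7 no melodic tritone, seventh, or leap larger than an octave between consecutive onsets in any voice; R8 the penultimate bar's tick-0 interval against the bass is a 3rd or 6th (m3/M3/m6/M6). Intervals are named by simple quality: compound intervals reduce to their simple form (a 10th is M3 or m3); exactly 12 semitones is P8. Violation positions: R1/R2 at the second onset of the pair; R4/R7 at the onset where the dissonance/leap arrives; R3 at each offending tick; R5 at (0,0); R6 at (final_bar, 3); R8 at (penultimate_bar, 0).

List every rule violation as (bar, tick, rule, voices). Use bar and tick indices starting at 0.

(1, 0, R4, (0, 1))
(2, 0, R4, (0, 1))
(3, 0, R4, (0, 1))
(3, 2, R7, (1,))
(4, 0, R4, (0, 1))
(4, 2, R4, (0, 1))
(6, 0, R4, (0, 1))
(6, 0, R8, (0, 1))
(7, 0, R1, (0, 1))

bar 0: v0=A3 v1=A4 downbeat P8
bar 1: v0=B3 v1=C4 downbeat m2
bar 2: v0=D4 v1=G4 downbeat P4
bar 3: v0=C4 v1=D5 downbeat M2
bar 4: v0=B3 v1=E4 downbeat P4
bar 5: v0=C4 v1=F4 downbeat P4
bar 6: v0=B3 v1=E4 downbeat P4
bar 7: v0=A3 v1=A4 downbeat P8
  -> R4 @ bar 1 tick 0 v(0, 1): B3/C4 m2 untreated
  -> R4 @ bar 2 tick 0 v(0, 1): D4/G4 P4 untreated
  -> R4 @ bar 3 tick 0 v(0, 1): C4/D5 M2 untreated
  -> R7 @ bar 3 tick 2 v(1,): D5->E4 leap 10st
  -> R4 @ bar 4 tick 0 v(0, 1): B3/E4 P4 untreated
  -> R4 @ bar 4 tick 2 v(0, 1): B3/F4 TT untreated
  -> R4 @ bar 6 tick 0 v(0, 1): B3/E4 P4 untreated
  -> R8 @ bar 6 tick 0 v(0, 1): penult P4 not 3rd/6th
  -> R1 @ bar 7 tick 0 v(0, 1): B3/B4 P8 -> A3/A4 P8 similar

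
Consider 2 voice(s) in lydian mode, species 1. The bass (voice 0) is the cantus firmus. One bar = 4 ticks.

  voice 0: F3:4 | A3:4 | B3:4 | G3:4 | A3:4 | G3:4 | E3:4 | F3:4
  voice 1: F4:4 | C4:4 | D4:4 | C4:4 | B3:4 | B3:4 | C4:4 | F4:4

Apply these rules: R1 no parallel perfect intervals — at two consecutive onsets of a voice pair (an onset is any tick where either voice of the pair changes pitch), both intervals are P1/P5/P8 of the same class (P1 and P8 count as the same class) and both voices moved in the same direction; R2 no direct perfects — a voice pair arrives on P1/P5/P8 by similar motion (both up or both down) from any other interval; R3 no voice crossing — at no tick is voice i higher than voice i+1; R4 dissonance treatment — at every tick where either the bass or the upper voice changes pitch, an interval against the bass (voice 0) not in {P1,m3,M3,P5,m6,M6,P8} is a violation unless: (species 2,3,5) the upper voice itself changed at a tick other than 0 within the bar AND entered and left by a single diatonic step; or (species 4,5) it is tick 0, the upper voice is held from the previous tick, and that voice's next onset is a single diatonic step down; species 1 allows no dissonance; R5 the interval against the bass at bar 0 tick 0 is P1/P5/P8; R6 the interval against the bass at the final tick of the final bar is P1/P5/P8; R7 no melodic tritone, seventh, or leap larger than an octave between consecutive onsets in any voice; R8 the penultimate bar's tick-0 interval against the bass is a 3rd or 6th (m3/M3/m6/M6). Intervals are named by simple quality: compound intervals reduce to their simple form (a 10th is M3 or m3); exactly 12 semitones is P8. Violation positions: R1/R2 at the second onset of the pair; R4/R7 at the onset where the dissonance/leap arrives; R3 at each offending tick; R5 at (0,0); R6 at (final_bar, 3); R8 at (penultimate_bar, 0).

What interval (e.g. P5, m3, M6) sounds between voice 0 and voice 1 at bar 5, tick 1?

voice 0=G3 voice 1=B3 -> M3

M3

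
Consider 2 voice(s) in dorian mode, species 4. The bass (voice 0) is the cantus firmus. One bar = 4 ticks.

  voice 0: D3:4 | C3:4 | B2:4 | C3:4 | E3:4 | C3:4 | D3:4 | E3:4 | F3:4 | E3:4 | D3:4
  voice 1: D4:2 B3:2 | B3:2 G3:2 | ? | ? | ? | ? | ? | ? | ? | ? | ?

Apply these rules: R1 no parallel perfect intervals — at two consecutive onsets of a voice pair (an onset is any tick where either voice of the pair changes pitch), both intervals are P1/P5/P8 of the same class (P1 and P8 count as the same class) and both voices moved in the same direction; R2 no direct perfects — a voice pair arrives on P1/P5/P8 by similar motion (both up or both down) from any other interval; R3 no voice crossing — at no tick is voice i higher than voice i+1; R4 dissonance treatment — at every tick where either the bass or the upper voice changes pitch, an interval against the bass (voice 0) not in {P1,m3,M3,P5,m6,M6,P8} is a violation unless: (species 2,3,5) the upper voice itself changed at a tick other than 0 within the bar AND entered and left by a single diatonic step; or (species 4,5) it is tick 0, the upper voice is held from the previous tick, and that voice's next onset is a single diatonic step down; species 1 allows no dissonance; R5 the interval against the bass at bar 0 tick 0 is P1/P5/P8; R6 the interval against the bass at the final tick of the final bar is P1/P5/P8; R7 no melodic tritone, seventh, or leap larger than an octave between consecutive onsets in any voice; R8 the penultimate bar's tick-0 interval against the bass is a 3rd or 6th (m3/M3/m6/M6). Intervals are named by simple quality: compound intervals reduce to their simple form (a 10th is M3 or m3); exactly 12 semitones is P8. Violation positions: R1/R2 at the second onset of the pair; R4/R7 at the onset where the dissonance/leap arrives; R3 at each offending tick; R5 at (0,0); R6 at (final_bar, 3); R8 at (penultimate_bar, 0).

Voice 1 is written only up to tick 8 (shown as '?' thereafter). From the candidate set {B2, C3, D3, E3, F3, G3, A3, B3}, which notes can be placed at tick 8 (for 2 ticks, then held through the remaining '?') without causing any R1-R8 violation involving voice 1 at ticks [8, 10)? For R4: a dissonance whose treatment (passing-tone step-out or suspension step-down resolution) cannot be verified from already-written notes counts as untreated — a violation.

{B3, D3, G3}

B2: violates R2
C3: violates R4
D3: legal
E3: violates R4
F3: violates R4
G3: legal
A3: violates R4
B3: legal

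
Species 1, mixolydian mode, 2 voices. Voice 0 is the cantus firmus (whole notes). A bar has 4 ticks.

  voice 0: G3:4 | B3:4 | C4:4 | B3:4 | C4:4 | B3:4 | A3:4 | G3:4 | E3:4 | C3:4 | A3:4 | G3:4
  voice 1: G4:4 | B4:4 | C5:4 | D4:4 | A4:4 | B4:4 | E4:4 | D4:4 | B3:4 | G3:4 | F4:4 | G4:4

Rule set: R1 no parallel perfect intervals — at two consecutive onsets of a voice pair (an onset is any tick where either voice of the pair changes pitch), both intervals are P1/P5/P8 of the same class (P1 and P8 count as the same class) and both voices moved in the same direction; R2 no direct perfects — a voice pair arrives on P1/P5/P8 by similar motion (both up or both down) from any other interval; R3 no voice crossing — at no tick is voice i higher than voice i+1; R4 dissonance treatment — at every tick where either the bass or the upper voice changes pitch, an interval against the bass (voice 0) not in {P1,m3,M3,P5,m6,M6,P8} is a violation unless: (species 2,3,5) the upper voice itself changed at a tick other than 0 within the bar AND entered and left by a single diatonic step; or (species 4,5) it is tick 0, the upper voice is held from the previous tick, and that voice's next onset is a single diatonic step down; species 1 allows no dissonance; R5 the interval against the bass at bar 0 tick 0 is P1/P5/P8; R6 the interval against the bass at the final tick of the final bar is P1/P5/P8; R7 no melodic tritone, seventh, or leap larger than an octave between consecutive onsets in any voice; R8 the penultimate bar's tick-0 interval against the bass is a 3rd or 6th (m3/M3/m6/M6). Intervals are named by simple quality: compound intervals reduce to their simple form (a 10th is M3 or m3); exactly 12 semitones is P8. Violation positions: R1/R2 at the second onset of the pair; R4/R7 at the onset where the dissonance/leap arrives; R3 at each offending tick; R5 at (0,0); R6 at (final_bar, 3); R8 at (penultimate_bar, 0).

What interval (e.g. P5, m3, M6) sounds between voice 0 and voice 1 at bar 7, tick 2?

P5

voice 0=G3 voice 1=D4 -> P5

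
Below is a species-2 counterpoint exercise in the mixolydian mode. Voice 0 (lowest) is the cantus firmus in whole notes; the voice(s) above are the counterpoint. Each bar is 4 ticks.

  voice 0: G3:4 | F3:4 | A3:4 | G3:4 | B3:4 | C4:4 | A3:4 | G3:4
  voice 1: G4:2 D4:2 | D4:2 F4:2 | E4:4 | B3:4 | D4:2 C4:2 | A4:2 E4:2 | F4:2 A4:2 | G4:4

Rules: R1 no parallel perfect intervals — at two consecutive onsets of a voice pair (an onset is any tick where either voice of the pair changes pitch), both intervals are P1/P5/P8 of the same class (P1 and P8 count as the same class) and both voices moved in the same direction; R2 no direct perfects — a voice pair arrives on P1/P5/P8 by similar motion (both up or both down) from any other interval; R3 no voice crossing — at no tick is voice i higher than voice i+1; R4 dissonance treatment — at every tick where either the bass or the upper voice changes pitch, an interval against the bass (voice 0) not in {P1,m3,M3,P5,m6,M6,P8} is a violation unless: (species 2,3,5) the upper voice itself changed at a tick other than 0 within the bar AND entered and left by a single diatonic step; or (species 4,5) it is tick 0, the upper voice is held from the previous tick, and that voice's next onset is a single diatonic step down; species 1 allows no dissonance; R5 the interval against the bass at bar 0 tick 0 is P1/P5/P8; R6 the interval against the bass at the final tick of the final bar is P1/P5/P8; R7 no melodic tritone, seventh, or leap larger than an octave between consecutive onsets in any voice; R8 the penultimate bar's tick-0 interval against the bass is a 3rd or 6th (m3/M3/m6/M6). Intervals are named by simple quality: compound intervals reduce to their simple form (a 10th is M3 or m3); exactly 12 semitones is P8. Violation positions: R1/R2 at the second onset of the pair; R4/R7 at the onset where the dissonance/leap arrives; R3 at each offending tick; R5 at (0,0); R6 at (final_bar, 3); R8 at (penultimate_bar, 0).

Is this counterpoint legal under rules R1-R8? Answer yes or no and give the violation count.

bar 0: v0=G3 v1=G4 (P8)
bar 1: v0=F3 v1=D4 (M6)
bar 2: v0=A3 v1=E4 (P5)
bar 3: v0=G3 v1=B3 (M3)
bar 4: v0=B3 v1=D4 (m3)
bar 5: v0=C4 v1=A4 (M6)
bar 6: v0=A3 v1=F4 (m6)
bar 7: v0=G3 v1=G4 (P8)
  R4 @ bar4.2: B3/C4 m2 untreated
  R1 @ bar7.0: A3/A4 P8 -> G3/G4 P8 similar

No (2 violations)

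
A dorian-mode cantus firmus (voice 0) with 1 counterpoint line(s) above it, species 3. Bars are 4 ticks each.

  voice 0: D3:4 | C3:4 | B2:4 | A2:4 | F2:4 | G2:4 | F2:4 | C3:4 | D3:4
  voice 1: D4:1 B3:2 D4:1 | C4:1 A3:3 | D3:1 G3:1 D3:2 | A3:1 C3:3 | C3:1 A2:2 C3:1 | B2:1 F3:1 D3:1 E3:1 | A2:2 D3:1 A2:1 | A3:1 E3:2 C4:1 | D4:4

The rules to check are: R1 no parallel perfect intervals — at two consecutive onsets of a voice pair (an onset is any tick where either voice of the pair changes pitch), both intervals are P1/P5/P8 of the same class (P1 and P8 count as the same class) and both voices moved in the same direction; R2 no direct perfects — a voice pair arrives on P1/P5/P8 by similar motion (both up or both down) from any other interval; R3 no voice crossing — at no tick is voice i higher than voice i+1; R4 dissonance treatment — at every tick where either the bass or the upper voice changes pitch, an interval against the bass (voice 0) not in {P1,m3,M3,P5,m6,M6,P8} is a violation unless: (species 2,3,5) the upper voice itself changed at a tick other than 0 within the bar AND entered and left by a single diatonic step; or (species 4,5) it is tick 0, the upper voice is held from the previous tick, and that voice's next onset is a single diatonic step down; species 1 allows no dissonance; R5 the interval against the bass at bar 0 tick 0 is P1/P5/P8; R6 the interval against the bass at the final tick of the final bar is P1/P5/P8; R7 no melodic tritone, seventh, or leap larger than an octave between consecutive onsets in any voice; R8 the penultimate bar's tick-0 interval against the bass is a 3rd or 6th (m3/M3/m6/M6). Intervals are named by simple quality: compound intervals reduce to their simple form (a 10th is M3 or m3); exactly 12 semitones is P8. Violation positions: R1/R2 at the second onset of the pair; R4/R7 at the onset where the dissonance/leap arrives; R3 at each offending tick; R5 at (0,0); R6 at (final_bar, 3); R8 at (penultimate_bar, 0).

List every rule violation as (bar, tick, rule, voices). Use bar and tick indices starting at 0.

bar 0: v0=D3 v1=D4 downbeat P8
bar 1: v0=C3 v1=C4 downbeat P8
bar 2: v0=B2 v1=D3 downbeat m3
bar 3: v0=A2 v1=A3 downbeat P8
bar 4: v0=F2 v1=C3 downbeat P5
bar 5: v0=G2 v1=B2 downbeat M3
bar 6: v0=F2 v1=A2 downbeat M3
bar 7: v0=C3 v1=A3 downbeat M6
bar 8: v0=D3 v1=D4 downbeat P8
  -> R1 @ bar 1 tick 0 v(0, 1): D3/D4 P8 -> C3/C4 P8 similar
  -> R4 @ bar 5 tick 1 v(0, 1): G2/F3 m7 untreated
  -> R7 @ bar 5 tick 1 v(1,): B2->F3 leap 6st
  -> R1 @ bar 8 tick 0 v(0, 1): C3/C4 P8 -> D3/D4 P8 similar

(1, 0, R1, (0, 1))
(5, 1, R4, (0, 1))
(5, 1, R7, (1,))
(8, 0, R1, (0, 1))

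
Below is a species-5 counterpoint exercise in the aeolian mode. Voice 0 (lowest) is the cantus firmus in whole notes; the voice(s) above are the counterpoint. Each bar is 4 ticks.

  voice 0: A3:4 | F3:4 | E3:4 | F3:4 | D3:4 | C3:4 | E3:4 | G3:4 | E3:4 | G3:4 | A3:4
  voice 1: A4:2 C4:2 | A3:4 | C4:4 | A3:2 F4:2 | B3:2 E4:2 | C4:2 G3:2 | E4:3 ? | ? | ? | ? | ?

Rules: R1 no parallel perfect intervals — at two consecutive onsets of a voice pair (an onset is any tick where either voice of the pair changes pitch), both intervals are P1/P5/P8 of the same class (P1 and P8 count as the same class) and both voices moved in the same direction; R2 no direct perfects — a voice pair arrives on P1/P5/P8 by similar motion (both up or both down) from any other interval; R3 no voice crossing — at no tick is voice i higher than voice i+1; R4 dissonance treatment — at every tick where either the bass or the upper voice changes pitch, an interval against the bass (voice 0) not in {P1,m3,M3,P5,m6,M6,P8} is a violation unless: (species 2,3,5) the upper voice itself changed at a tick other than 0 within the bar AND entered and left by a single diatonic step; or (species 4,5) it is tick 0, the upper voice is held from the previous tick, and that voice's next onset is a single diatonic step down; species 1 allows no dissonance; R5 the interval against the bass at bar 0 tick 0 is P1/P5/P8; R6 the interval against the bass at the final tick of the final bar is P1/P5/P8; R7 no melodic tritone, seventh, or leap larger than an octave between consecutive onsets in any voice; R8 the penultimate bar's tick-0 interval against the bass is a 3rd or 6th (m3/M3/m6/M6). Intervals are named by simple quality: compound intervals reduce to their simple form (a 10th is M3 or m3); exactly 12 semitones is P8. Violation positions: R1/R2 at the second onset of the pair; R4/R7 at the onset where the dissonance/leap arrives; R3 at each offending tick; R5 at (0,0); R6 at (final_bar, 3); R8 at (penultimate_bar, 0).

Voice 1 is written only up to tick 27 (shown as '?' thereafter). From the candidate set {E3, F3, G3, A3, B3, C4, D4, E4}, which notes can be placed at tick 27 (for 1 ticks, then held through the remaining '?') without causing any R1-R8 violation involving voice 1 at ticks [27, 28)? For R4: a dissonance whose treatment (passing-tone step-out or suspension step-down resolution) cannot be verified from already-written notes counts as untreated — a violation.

E3: legal
F3: violates R4,R7
G3: legal
A3: violates R4
B3: legal
C4: legal
D4: violates R4
E4: legal

{B3, C4, E3, E4, G3}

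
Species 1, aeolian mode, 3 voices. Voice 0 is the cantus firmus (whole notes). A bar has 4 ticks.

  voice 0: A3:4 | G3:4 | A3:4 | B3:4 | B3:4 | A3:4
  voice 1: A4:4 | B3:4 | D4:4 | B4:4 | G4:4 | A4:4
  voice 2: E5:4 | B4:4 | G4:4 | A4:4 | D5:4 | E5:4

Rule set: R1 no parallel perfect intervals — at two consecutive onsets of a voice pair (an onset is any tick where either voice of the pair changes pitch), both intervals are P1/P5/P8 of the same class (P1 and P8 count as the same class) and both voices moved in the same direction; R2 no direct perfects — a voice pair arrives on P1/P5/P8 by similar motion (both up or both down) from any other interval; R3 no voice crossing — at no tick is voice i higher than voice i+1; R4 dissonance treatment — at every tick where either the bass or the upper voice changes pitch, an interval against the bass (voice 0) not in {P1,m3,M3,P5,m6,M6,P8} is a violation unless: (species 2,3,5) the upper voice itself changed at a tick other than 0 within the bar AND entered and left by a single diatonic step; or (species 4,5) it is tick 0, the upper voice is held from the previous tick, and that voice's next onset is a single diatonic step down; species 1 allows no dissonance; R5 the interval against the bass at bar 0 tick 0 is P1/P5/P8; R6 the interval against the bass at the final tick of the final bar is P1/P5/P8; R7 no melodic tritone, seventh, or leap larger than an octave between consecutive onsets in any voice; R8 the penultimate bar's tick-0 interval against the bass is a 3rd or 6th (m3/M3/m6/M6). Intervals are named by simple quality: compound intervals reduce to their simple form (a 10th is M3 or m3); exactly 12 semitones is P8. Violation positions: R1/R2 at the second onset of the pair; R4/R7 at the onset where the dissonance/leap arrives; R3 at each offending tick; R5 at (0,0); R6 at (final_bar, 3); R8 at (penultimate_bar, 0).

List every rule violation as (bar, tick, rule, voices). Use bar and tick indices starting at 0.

bar 0: v0=A3 v1=A4 v2=E5 downbeat P5
bar 1: v0=G3 v1=B3 v2=B4 downbeat M3
bar 2: v0=A3 v1=D4 v2=G4 downbeat m7
bar 3: v0=B3 v1=B4 v2=A4 downbeat m7
bar 4: v0=B3 v1=G4 v2=D5 downbeat m3
bar 5: v0=A3 v1=A4 v2=E5 downbeat P5
  -> R2 @ bar 1 tick 0 v(1, 2): A4/E5 P5 -> B3/B4 P8 similar
  -> R7 @ bar 1 tick 0 v(1,): A4->B3 leap 10st
  -> R4 @ bar 2 tick 0 v(0, 1): A3/D4 P4 untreated
  -> R4 @ bar 2 tick 0 v(0, 2): A3/G4 m7 untreated
  -> R2 @ bar 3 tick 0 v(0, 1): A3/D4 P4 -> B3/B4 P8 similar
  -> R3 @ bar 3 tick 0 v(1, 2): B4 above A4
  -> R4 @ bar 3 tick 0 v(0, 2): B3/A4 m7 untreated
  -> R3 @ bar 3 tick 1 v(1, 2): B4 above A4
  -> R3 @ bar 3 tick 2 v(1, 2): B4 above A4
  -> R3 @ bar 3 tick 3 v(1, 2): B4 above A4
  -> R1 @ bar 5 tick 0 v(1, 2): G4/D5 P5 -> A4/E5 P5 similar

(1, 0, R2, (1, 2))
(1, 0, R7, (1,))
(2, 0, R4, (0, 1))
(2, 0, R4, (0, 2))
(3, 0, R2, (0, 1))
(3, 0, R3, (1, 2))
(3, 0, R4, (0, 2))
(3, 1, R3, (1, 2))
(3, 2, R3, (1, 2))
(3, 3, R3, (1, 2))
(5, 0, R1, (1, 2))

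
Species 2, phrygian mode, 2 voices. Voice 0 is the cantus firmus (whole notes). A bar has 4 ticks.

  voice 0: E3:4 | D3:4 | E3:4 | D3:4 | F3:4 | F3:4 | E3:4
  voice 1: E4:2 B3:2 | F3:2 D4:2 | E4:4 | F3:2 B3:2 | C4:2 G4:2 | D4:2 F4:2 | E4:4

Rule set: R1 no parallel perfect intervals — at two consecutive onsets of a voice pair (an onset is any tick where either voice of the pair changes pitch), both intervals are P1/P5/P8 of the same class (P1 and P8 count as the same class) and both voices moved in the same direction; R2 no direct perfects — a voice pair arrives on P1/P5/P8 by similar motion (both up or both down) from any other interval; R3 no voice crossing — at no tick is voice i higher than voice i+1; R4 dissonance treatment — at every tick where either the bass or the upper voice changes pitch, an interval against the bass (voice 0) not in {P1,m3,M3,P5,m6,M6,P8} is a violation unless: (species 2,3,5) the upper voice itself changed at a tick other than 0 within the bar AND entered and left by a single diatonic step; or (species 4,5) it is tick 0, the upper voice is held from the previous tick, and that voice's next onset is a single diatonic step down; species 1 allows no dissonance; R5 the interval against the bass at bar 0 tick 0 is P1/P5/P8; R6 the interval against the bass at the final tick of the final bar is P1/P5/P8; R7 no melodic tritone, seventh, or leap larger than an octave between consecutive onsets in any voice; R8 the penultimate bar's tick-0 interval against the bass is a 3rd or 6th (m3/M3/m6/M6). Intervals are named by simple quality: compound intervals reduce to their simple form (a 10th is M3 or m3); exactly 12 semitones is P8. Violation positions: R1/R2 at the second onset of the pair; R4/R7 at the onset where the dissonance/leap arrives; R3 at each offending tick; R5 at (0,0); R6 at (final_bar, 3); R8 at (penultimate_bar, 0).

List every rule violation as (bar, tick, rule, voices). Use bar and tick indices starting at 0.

bar 0: v0=E3 v1=E4 downbeat P8
bar 1: v0=D3 v1=F3 downbeat m3
bar 2: v0=E3 v1=E4 downbeat P8
bar 3: v0=D3 v1=F3 downbeat m3
bar 4: v0=F3 v1=C4 downbeat P5
bar 5: v0=F3 v1=D4 downbeat M6
bar 6: v0=E3 v1=E4 downbeat P8
  -> R7 @ bar 1 tick 0 v(1,): B3->F3 leap 6st
  -> R1 @ bar 2 tick 0 v(0, 1): D3/D4 P8 -> E3/E4 P8 similar
  -> R7 @ bar 3 tick 0 v(1,): E4->F3 leap 11st
  -> R7 @ bar 3 tick 2 v(1,): F3->B3 leap 6st
  -> R2 @ bar 4 tick 0 v(0, 1): D3/B3 M6 -> F3/C4 P5 similar
  -> R4 @ bar 4 tick 2 v(0, 1): F3/G4 M2 untreated
  -> R1 @ bar 6 tick 0 v(0, 1): F3/F4 P8 -> E3/E4 P8 similar

(1, 0, R7, (1,))
(2, 0, R1, (0, 1))
(3, 0, R7, (1,))
(3, 2, R7, (1,))
(4, 0, R2, (0, 1))
(4, 2, R4, (0, 1))
(6, 0, R1, (0, 1))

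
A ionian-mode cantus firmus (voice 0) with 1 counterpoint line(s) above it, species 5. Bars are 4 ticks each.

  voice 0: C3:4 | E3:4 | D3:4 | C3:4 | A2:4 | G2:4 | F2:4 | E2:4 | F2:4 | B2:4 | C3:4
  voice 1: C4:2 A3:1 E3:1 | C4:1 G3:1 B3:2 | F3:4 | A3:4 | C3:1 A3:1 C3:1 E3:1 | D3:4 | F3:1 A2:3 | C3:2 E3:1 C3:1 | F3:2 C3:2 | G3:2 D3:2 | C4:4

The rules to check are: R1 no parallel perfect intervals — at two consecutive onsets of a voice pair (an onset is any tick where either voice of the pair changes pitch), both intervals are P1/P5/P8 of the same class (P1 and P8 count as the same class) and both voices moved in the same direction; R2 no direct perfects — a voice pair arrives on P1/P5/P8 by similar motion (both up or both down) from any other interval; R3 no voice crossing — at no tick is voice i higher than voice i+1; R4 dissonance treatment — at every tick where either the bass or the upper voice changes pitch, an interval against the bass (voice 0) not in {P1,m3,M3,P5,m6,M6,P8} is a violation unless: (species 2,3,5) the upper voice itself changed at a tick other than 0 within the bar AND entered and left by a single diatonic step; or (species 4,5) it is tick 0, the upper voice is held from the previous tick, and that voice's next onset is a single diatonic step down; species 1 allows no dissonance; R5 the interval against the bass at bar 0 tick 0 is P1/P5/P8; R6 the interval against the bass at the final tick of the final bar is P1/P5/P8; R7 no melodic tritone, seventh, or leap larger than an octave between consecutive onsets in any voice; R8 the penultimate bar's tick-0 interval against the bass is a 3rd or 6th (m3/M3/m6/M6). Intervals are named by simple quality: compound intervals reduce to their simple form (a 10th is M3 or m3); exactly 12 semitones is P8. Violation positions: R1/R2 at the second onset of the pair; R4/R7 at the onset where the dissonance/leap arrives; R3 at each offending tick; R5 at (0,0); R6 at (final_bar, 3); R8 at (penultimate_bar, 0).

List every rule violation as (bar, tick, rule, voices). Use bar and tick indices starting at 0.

bar 0: v0=C3 v1=C4 downbeat P8
bar 1: v0=E3 v1=C4 downbeat m6
bar 2: v0=D3 v1=F3 downbeat m3
bar 3: v0=C3 v1=A3 downbeat M6
bar 4: v0=A2 v1=C3 downbeat m3
bar 5: v0=G2 v1=D3 downbeat P5
bar 6: v0=F2 v1=F3 downbeat P8
bar 7: v0=E2 v1=C3 downbeat m6
bar 8: v0=F2 v1=F3 downbeat P8
bar 9: v0=B2 v1=G3 downbeat m6
bar 10: v0=C3 v1=C4 downbeat P8
  -> R7 @ bar 2 tick 0 v(1,): B3->F3 leap 6st
  -> R1 @ bar 5 tick 0 v(0, 1): A2/E3 P5 -> G2/D3 P5 similar
  -> R2 @ bar 8 tick 0 v(0, 1): E2/C3 m6 -> F2/F3 P8 similar
  -> R7 @ bar 9 tick 0 v(0,): F2->B2 leap 6st
  -> R2 @ bar 10 tick 0 v(0, 1): B2/D3 m3 -> C3/C4 P8 similar
  -> R7 @ bar 10 tick 0 v(1,): D3->C4 leap 10st

(2, 0, R7, (1,))
(5, 0, R1, (0, 1))
(8, 0, R2, (0, 1))
(9, 0, R7, (0,))
(10, 0, R2, (0, 1))
(10, 0, R7, (1,))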